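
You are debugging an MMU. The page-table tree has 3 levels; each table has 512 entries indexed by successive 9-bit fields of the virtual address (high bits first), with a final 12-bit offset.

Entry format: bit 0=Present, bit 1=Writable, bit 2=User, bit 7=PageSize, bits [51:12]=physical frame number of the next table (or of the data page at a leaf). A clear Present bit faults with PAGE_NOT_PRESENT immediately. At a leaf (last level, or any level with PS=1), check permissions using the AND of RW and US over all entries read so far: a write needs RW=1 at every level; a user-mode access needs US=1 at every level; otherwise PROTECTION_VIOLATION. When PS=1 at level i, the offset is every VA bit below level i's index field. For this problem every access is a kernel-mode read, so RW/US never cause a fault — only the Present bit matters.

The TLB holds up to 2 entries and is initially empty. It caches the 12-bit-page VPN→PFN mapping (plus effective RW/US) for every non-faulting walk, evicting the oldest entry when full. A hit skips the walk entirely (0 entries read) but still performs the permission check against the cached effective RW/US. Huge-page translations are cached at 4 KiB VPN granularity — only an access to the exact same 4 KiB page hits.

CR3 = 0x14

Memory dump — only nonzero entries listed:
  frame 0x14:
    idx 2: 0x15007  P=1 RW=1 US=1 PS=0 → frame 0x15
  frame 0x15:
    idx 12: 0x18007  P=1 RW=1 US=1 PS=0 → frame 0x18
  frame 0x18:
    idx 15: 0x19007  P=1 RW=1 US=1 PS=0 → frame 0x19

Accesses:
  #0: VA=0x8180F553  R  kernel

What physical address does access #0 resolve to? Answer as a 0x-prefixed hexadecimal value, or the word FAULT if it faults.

Per-access translation:
#0 VA=0x8180F553 (r,kernel):
  [0] read 0x14 idx=2: raw=0x15007 flags P=1 W=1 U=1 S=0
  [1] read 0x15 idx=12: raw=0x18007 flags P=1 W=1 U=1 S=0
  [2] read 0x18 idx=15: raw=0x19007 flags P=1 W=1 U=1 S=0
  → PA=0x19553  (3 entries read)

Access #0 PA: 0x19553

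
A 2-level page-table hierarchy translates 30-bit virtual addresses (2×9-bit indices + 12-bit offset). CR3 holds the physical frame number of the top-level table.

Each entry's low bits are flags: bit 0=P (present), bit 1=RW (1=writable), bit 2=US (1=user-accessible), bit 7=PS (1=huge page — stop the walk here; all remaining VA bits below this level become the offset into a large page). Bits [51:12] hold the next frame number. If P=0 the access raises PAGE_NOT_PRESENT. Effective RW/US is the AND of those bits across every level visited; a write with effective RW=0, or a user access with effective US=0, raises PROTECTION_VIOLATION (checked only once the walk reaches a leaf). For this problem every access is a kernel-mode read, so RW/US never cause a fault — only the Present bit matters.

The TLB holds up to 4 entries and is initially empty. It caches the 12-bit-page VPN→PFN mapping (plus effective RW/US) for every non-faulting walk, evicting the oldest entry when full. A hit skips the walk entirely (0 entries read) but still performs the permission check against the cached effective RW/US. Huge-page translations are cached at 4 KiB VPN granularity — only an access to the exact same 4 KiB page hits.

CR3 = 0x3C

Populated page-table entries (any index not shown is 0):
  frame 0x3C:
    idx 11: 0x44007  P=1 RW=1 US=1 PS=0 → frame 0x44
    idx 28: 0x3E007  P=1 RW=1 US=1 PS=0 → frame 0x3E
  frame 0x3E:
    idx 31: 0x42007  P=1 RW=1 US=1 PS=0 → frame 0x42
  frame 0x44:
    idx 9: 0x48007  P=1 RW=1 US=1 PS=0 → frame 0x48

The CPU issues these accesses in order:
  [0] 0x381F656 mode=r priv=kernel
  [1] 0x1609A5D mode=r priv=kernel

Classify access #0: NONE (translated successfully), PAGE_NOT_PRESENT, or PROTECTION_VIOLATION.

Per-access translation:
#0 VA=0x381F656 (r,kernel):
  L0: frame=0x3C idx=28 entry=0x3E007 [P=1 RW=1 US=1 PS=0]
  L1: frame=0x3E idx=31 entry=0x42007 [P=1 RW=1 US=1 PS=0]
  ✓ 0x42656  — 2 lookups
#1 VA=0x1609A5D (r,kernel):
  L0: frame=0x3C idx=11 entry=0x44007 [P=1 RW=1 US=1 PS=0]
  L1: frame=0x44 idx=9 entry=0x48007 [P=1 RW=1 US=1 PS=0]
  ✓ 0x48A5D  — 2 lookups

Access #0 fault: NONE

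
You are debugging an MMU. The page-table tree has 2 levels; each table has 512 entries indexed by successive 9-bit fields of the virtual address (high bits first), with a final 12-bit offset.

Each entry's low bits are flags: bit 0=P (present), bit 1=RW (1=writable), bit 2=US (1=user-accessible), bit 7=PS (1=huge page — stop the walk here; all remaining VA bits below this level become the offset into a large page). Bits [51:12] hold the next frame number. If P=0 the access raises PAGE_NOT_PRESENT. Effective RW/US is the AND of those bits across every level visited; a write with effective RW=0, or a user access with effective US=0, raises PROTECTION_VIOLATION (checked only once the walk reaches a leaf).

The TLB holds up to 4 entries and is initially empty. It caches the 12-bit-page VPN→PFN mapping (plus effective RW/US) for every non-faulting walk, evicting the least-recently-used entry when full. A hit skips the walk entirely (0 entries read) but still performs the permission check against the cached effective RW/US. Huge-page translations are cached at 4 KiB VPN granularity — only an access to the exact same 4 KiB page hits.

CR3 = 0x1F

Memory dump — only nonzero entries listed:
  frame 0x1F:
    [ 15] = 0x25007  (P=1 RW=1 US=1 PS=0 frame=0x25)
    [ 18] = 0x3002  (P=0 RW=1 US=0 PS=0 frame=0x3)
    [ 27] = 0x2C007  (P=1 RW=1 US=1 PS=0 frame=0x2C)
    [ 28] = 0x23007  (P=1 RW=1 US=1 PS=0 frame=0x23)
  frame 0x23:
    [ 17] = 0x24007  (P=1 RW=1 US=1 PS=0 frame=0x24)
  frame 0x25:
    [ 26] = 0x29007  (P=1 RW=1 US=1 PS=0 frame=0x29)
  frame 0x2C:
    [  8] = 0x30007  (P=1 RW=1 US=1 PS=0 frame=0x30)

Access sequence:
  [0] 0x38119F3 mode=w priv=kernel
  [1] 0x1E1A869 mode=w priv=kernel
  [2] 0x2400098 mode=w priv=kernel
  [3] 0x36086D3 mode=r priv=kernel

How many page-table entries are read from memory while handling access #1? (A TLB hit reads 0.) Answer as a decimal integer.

Per-access translation:
#0 VA=0x38119F3 (w,kernel):
  [0] read 0x1F idx=28: raw=0x23007 flags P=1 W=1 U=1 S=0
  [1] read 0x23 idx=17: raw=0x24007 flags P=1 W=1 U=1 S=0
  → PA=0x249F3  (2 entries read)
#1 VA=0x1E1A869 (w,kernel):
  [0] read 0x1F idx=15: raw=0x25007 flags P=1 W=1 U=1 S=0
  [1] read 0x25 idx=26: raw=0x29007 flags P=1 W=1 U=1 S=0
  → PA=0x29869  (2 entries read)
#2 VA=0x2400098 (w,kernel):
  [0] read 0x1F idx=18: raw=0x3002 flags P=0 W=1 U=0 S=0
  ⇒ fault: PAGE_NOT_PRESENT  — 1 lookups
#3 VA=0x36086D3 (r,kernel):
  [0] read 0x1F idx=27: raw=0x2C007 flags P=1 W=1 U=1 S=0
  [1] read 0x2C idx=8: raw=0x30007 flags P=1 W=1 U=1 S=0
  → PA=0x306D3  (2 entries read)

Entries read for #1: 2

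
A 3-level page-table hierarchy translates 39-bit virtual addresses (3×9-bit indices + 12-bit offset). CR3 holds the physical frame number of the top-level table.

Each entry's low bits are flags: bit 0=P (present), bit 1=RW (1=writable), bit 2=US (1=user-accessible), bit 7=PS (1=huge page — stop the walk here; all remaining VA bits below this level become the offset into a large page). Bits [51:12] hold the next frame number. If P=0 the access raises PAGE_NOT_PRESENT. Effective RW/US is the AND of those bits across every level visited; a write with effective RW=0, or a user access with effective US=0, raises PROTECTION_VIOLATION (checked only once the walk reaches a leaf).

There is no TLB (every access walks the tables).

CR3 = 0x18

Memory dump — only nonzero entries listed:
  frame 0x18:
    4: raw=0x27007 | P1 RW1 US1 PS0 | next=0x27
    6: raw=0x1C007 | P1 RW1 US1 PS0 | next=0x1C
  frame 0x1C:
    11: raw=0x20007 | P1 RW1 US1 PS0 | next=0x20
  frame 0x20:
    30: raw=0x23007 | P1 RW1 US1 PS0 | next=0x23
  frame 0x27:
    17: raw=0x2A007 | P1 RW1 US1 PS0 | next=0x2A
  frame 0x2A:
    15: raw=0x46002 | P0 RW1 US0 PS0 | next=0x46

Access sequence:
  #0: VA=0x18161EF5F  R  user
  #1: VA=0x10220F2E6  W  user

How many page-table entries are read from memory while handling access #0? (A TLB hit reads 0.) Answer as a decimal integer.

Walk each access:
#0 VA=0x18161EF5F (r,user):
  [0] read 0x18 idx=6: raw=0x1C007 flags P=1 W=1 U=1 S=0
  [1] read 0x1C idx=11: raw=0x20007 flags P=1 W=1 U=1 S=0
  [2] read 0x20 idx=30: raw=0x23007 flags P=1 W=1 U=1 S=0
  ⇒ phys 0x23F5F  [3 reads]
#1 VA=0x10220F2E6 (w,user):
  [0] read 0x18 idx=4: raw=0x27007 flags P=1 W=1 U=1 S=0
  [1] read 0x27 idx=17: raw=0x2A007 flags P=1 W=1 U=1 S=0
  [2] read 0x2A idx=15: raw=0x46002 flags P=0 W=1 U=0 S=0
  ✗ PAGE_NOT_PRESENT  [3 reads]

Entries read for #0: 3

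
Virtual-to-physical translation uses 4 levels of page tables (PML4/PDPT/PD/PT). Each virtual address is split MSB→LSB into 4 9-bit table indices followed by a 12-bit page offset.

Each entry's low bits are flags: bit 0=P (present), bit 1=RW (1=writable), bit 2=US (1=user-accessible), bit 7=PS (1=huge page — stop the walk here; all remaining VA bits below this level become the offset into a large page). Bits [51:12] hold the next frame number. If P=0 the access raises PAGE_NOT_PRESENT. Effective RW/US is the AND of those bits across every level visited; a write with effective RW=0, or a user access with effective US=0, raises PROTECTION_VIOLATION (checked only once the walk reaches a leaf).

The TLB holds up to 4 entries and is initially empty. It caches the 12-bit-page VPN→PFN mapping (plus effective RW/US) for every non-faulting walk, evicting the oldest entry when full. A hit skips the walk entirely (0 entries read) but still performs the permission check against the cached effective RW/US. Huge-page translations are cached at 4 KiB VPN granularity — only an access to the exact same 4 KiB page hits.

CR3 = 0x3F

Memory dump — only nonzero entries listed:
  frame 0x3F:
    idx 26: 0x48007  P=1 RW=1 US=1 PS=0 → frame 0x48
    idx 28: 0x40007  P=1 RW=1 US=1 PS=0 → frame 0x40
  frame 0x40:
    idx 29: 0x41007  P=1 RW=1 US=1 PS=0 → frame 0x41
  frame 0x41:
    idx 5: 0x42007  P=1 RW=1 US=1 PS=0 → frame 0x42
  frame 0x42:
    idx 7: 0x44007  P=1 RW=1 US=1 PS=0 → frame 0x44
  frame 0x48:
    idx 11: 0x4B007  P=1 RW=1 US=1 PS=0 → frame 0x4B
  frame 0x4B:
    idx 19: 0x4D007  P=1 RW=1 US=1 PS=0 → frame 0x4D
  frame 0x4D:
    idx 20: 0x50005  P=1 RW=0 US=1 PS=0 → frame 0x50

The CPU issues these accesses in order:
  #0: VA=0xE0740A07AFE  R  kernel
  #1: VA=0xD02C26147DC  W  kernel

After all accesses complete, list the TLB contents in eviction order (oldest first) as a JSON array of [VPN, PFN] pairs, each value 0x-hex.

Walk each access:
#0 VA=0xE0740A07AFE (r,kernel):
  L0: frame=0x3F idx=28 entry=0x40007 [P=1 RW=1 US=1 PS=0]
  L1: frame=0x40 idx=29 entry=0x41007 [P=1 RW=1 US=1 PS=0]
  L2: frame=0x41 idx=5 entry=0x42007 [P=1 RW=1 US=1 PS=0]
  L3: frame=0x42 idx=7 entry=0x44007 [P=1 RW=1 US=1 PS=0]
  ⇒ phys 0x44AFE  [4 reads]
#1 VA=0xD02C26147DC (w,kernel):
  L0: frame=0x3F idx=26 entry=0x48007 [P=1 RW=1 US=1 PS=0]
  L1: frame=0x48 idx=11 entry=0x4B007 [P=1 RW=1 US=1 PS=0]
  L2: frame=0x4B idx=19 entry=0x4D007 [P=1 RW=1 US=1 PS=0]
  L3: frame=0x4D idx=20 entry=0x50005 [P=1 RW=0 US=1 PS=0]
  → PROTECTION_VIOLATION  (4 entries read)

TLB: [["0xE0740A07", "0x44"]]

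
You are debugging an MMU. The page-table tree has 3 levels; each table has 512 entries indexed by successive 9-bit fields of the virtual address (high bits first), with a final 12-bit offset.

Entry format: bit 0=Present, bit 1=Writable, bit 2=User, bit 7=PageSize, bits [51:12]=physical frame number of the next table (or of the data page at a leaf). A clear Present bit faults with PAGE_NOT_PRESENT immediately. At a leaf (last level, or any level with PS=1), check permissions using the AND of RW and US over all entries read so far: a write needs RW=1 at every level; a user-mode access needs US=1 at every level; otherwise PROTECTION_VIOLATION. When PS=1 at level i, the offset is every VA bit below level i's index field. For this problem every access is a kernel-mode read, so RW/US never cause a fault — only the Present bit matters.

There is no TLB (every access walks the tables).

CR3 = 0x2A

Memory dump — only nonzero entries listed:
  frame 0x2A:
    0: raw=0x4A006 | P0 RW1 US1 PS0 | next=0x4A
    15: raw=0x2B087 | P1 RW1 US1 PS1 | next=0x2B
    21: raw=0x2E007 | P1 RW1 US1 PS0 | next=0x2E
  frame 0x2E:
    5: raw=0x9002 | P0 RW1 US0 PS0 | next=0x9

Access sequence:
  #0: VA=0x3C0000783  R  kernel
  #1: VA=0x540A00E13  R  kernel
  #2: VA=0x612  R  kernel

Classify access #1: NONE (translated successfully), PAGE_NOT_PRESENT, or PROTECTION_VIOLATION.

Per-access translation:
#0 VA=0x3C0000783 (r,kernel):
  L0: frame=0x2A idx=15 entry=0x2B087 [P=1 RW=1 US=1 PS=1]
  → PA=0x2B783 (huge @L0)  (1 entries read)
#1 VA=0x540A00E13 (r,kernel):
  L0: frame=0x2A idx=21 entry=0x2E007 [P=1 RW=1 US=1 PS=0]
  L1: frame=0x2E idx=5 entry=0x9002 [P=0 RW=1 US=0 PS=0]
  ✗ PAGE_NOT_PRESENT  [2 reads]
#2 VA=0x612 (r,kernel):
  L0: frame=0x2A idx=0 entry=0x4A006 [P=0 RW=1 US=1 PS=0]
  ✗ PAGE_NOT_PRESENT  [1 reads]

Access #1 fault: PAGE_NOT_PRESENT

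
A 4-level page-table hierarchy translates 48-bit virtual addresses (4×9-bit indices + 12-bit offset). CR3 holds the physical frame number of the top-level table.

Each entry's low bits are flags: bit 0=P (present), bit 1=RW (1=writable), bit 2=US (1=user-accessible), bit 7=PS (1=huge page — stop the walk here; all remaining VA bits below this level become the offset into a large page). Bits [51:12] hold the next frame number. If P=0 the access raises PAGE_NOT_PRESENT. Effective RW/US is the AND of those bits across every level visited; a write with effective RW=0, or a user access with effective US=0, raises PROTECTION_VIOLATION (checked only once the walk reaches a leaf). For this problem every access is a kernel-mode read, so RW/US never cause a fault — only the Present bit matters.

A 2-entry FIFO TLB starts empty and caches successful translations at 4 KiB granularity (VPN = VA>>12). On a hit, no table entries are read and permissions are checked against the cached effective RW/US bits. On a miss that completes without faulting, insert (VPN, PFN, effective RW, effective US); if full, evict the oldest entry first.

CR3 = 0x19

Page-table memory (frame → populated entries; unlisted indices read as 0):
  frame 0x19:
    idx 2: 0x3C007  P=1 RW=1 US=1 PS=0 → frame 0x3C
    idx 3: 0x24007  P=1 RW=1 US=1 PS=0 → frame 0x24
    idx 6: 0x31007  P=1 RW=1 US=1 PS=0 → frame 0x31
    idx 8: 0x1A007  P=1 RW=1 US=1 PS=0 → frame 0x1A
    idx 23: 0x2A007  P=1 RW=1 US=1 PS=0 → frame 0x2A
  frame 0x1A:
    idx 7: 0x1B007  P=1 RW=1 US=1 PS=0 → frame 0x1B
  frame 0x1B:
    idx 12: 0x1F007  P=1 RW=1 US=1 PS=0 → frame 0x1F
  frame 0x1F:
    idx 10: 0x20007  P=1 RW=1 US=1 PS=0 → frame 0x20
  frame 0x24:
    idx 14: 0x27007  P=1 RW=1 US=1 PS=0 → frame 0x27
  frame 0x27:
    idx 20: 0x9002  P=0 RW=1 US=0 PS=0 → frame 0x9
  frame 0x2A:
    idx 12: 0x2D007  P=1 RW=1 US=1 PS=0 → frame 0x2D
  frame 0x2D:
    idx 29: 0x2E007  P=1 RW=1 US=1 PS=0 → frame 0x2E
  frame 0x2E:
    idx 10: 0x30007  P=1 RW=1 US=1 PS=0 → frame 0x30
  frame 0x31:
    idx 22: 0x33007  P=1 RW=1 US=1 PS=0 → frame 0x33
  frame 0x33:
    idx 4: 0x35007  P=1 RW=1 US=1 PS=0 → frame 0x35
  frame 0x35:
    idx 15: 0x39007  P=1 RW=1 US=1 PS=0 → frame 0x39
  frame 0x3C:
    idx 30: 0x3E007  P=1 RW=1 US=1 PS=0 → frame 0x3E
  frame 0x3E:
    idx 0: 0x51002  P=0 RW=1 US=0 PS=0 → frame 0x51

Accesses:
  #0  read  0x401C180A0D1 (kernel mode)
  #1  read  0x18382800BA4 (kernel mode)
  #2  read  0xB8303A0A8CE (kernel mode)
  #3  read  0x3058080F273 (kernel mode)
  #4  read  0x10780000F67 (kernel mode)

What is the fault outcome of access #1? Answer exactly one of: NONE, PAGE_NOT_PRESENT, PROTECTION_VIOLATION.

Trace:
#0 VA=0x401C180A0D1 (r,kernel):
  lvl0: tbl 0x19, slot 8 ⇒ 0x1A007 (P1/RW1/US1/PS0)
  lvl1: tbl 0x1A, slot 7 ⇒ 0x1B007 (P1/RW1/US1/PS0)
  lvl2: tbl 0x1B, slot 12 ⇒ 0x1F007 (P1/RW1/US1/PS0)
  lvl3: tbl 0x1F, slot 10 ⇒ 0x20007 (P1/RW1/US1/PS0)
  ✓ 0x200D1  — 4 lookups
#1 VA=0x18382800BA4 (r,kernel):
  lvl0: tbl 0x19, slot 3 ⇒ 0x24007 (P1/RW1/US1/PS0)
  lvl1: tbl 0x24, slot 14 ⇒ 0x27007 (P1/RW1/US1/PS0)
  lvl2: tbl 0x27, slot 20 ⇒ 0x9002 (P0/RW1/US0/PS0)
  ⇒ fault: PAGE_NOT_PRESENT  — 3 lookups
#2 VA=0xB8303A0A8CE (r,kernel):
  lvl0: tbl 0x19, slot 23 ⇒ 0x2A007 (P1/RW1/US1/PS0)
  lvl1: tbl 0x2A, slot 12 ⇒ 0x2D007 (P1/RW1/US1/PS0)
  lvl2: tbl 0x2D, slot 29 ⇒ 0x2E007 (P1/RW1/US1/PS0)
  lvl3: tbl 0x2E, slot 10 ⇒ 0x30007 (P1/RW1/US1/PS0)
  ✓ 0x308CE  — 4 lookups
#3 VA=0x3058080F273 (r,kernel):
  lvl0: tbl 0x19, slot 6 ⇒ 0x31007 (P1/RW1/US1/PS0)
  lvl1: tbl 0x31, slot 22 ⇒ 0x33007 (P1/RW1/US1/PS0)
  lvl2: tbl 0x33, slot 4 ⇒ 0x35007 (P1/RW1/US1/PS0)
  lvl3: tbl 0x35, slot 15 ⇒ 0x39007 (P1/RW1/US1/PS0)
  ✓ 0x39273  — 4 lookups
#4 VA=0x10780000F67 (r,kernel):
  lvl0: tbl 0x19, slot 2 ⇒ 0x3C007 (P1/RW1/US1/PS0)
  lvl1: tbl 0x3C, slot 30 ⇒ 0x3E007 (P1/RW1/US1/PS0)
  lvl2: tbl 0x3E, slot 0 ⇒ 0x51002 (P0/RW1/US0/PS0)
  ⇒ fault: PAGE_NOT_PRESENT  — 3 lookups

Access #1 fault: PAGE_NOT_PRESENT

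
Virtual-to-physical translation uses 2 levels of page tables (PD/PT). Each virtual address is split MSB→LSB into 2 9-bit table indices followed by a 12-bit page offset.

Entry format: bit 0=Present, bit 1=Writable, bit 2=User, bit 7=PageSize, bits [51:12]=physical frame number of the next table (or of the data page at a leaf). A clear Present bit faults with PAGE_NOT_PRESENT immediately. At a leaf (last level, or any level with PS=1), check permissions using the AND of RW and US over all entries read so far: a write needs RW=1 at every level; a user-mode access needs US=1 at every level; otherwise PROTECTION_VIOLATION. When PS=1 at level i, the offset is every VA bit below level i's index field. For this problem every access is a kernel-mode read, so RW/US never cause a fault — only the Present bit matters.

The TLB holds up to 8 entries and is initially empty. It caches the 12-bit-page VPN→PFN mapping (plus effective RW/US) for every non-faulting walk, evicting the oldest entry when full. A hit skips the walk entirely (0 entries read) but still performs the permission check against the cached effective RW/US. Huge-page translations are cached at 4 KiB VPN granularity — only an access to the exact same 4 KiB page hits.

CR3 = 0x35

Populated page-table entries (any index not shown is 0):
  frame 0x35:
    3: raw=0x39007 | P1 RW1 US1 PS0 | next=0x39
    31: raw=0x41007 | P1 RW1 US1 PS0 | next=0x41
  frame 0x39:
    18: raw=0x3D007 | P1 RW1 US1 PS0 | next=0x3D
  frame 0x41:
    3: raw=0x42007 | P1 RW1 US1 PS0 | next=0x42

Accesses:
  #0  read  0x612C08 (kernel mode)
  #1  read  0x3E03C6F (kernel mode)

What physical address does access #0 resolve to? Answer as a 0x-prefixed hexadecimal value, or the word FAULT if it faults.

Walk each access:
#0 VA=0x612C08 (r,kernel):
  [0] read 0x35 idx=3: raw=0x39007 flags P=1 W=1 U=1 S=0
  [1] read 0x39 idx=18: raw=0x3D007 flags P=1 W=1 U=1 S=0
  → PA=0x3DC08  (2 entries read)
#1 VA=0x3E03C6F (r,kernel):
  [0] read 0x35 idx=31: raw=0x41007 flags P=1 W=1 U=1 S=0
  [1] read 0x41 idx=3: raw=0x42007 flags P=1 W=1 U=1 S=0
  → PA=0x42C6F  (2 entries read)

Access #0 PA: 0x3DC08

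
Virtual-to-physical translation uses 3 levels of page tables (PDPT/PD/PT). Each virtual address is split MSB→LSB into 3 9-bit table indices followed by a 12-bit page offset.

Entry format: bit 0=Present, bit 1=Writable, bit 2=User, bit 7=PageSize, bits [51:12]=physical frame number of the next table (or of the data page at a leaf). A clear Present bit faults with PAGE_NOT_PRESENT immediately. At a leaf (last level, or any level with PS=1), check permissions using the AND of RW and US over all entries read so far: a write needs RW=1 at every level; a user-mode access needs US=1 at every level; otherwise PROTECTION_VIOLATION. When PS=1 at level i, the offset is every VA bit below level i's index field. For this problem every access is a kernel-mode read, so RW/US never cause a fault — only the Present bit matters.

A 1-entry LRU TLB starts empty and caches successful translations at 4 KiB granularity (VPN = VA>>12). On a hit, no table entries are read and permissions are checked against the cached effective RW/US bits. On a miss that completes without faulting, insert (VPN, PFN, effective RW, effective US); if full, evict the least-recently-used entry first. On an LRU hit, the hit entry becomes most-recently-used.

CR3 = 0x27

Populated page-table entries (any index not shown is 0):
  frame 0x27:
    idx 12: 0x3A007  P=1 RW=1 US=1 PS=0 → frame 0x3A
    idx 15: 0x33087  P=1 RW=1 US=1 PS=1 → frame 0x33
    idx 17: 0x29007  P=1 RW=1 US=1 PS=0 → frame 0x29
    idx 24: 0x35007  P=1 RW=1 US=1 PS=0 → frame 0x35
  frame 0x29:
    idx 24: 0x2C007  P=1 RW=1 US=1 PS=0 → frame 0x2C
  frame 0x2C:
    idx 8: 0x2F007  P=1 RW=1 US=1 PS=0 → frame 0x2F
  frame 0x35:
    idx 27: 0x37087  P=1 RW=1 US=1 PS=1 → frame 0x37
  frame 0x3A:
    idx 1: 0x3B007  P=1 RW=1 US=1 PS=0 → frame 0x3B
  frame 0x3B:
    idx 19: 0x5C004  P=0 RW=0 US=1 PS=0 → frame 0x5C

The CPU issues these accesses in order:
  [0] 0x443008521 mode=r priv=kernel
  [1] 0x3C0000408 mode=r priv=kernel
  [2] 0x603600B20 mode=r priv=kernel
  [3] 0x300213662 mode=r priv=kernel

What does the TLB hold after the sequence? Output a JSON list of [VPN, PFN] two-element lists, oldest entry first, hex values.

Per-access translation:
#0 VA=0x443008521 (r,kernel):
  L0: frame=0x27 idx=17 entry=0x29007 [P=1 RW=1 US=1 PS=0]
  L1: frame=0x29 idx=24 entry=0x2C007 [P=1 RW=1 US=1 PS=0]
  L2: frame=0x2C idx=8 entry=0x2F007 [P=1 RW=1 US=1 PS=0]
  ⇒ phys 0x2F521  [3 reads]
#1 VA=0x3C0000408 (r,kernel):
  L0: frame=0x27 idx=15 entry=0x33087 [P=1 RW=1 US=1 PS=1]
  ⇒ phys 0x33408 (huge @L0)  [1 reads]
#2 VA=0x603600B20 (r,kernel):
  L0: frame=0x27 idx=24 entry=0x35007 [P=1 RW=1 US=1 PS=0]
  L1: frame=0x35 idx=27 entry=0x37087 [P=1 RW=1 US=1 PS=1]
  ⇒ phys 0x37B20 (huge @L1)  [2 reads]
#3 VA=0x300213662 (r,kernel):
  L0: frame=0x27 idx=12 entry=0x3A007 [P=1 RW=1 US=1 PS=0]
  L1: frame=0x3A idx=1 entry=0x3B007 [P=1 RW=1 US=1 PS=0]
  L2: frame=0x3B idx=19 entry=0x5C004 [P=0 RW=0 US=1 PS=0]
  ⇒ fault: PAGE_NOT_PRESENT  — 3 lookups

TLB: [["0x603600", "0x37"]]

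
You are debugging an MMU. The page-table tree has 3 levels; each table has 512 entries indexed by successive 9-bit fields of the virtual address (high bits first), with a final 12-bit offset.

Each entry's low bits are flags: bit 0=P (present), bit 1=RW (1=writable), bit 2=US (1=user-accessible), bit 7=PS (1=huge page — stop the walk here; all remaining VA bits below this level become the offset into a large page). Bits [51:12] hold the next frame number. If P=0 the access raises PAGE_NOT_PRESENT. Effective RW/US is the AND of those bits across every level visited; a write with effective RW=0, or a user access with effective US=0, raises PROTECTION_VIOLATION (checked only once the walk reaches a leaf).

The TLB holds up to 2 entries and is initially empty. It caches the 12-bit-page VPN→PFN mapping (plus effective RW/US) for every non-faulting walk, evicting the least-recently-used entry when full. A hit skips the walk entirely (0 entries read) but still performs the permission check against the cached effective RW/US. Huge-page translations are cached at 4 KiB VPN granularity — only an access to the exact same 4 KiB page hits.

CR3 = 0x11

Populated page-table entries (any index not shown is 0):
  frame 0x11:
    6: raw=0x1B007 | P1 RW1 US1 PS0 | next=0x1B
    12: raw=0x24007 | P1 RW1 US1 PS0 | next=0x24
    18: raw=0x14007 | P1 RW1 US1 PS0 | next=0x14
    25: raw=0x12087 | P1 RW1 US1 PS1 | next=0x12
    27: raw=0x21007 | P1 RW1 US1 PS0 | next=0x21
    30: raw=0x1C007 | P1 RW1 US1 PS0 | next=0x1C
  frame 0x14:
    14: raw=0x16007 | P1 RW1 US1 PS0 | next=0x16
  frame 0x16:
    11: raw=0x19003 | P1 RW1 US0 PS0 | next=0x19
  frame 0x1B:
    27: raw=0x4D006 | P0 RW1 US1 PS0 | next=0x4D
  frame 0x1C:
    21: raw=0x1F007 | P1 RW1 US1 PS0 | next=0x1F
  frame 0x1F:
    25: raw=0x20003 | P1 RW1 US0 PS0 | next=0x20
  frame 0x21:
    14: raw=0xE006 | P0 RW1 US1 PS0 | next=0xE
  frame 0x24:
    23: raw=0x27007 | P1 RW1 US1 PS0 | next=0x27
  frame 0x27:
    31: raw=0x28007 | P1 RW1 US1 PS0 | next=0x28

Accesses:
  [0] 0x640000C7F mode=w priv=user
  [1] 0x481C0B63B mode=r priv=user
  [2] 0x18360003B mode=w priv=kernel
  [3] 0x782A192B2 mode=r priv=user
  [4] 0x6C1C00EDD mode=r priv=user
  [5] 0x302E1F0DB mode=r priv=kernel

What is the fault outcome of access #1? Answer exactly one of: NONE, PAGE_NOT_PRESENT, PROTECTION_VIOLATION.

Walk each access:
#0 VA=0x640000C7F (w,user):
  [0] read 0x11 idx=25: raw=0x12087 flags P=1 W=1 U=1 S=1
  → PA=0x12C7F (huge @L0)  (1 entries read)
#1 VA=0x481C0B63B (r,user):
  [0] read 0x11 idx=18: raw=0x14007 flags P=1 W=1 U=1 S=0
  [1] read 0x14 idx=14: raw=0x16007 flags P=1 W=1 U=1 S=0
  [2] read 0x16 idx=11: raw=0x19003 flags P=1 W=1 U=0 S=0
  ⇒ fault: PROTECTION_VIOLATION  — 3 lookups
#2 VA=0x18360003B (w,kernel):
  [0] read 0x11 idx=6: raw=0x1B007 flags P=1 W=1 U=1 S=0
  [1] read 0x1B idx=27: raw=0x4D006 flags P=0 W=1 U=1 S=0
  ⇒ fault: PAGE_NOT_PRESENT  — 2 lookups
#3 VA=0x782A192B2 (r,user):
  [0] read 0x11 idx=30: raw=0x1C007 flags P=1 W=1 U=1 S=0
  [1] read 0x1C idx=21: raw=0x1F007 flags P=1 W=1 U=1 S=0
  [2] read 0x1F idx=25: raw=0x20003 flags P=1 W=1 U=0 S=0
  ⇒ fault: PROTECTION_VIOLATION  — 3 lookups
#4 VA=0x6C1C00EDD (r,user):
  [0] read 0x11 idx=27: raw=0x21007 flags P=1 W=1 U=1 S=0
  [1] read 0x21 idx=14: raw=0xE006 flags P=0 W=1 U=1 S=0
  ⇒ fault: PAGE_NOT_PRESENT  — 2 lookups
#5 VA=0x302E1F0DB (r,kernel):
  [0] read 0x11 idx=12: raw=0x24007 flags P=1 W=1 U=1 S=0
  [1] read 0x24 idx=23: raw=0x27007 flags P=1 W=1 U=1 S=0
  [2] read 0x27 idx=31: raw=0x28007 flags P=1 W=1 U=1 S=0
  → PA=0x280DB  (3 entries read)

Access #1 fault: PROTECTION_VIOLATION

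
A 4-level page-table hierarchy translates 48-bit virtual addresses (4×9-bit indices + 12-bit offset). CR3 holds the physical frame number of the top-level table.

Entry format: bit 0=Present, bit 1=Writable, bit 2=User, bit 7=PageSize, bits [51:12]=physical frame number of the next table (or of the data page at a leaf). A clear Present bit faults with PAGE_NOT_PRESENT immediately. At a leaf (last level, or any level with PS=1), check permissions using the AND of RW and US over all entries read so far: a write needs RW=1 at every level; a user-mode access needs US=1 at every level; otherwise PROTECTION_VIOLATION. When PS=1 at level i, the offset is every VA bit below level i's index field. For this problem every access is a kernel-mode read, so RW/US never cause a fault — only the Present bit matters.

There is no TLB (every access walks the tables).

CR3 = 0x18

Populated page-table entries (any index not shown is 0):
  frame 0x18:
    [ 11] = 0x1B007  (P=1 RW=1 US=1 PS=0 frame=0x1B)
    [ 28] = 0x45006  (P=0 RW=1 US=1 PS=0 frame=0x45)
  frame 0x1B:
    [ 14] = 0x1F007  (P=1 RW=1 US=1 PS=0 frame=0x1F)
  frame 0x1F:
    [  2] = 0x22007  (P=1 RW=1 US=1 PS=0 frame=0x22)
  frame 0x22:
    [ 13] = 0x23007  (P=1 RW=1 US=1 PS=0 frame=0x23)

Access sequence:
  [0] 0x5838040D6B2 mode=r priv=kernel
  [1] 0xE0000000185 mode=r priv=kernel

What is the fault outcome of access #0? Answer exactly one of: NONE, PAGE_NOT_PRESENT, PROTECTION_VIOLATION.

Per-access translation:
#0 VA=0x5838040D6B2 (r,kernel):
  [0] read 0x18 idx=11: raw=0x1B007 flags P=1 W=1 U=1 S=0
  [1] read 0x1B idx=14: raw=0x1F007 flags P=1 W=1 U=1 S=0
  [2] read 0x1F idx=2: raw=0x22007 flags P=1 W=1 U=1 S=0
  [3] read 0x22 idx=13: raw=0x23007 flags P=1 W=1 U=1 S=0
  ⇒ phys 0x236B2  [4 reads]
#1 VA=0xE0000000185 (r,kernel):
  [0] read 0x18 idx=28: raw=0x45006 flags P=0 W=1 U=1 S=0
  → PAGE_NOT_PRESENT  (1 entries read)

Access #0 fault: NONE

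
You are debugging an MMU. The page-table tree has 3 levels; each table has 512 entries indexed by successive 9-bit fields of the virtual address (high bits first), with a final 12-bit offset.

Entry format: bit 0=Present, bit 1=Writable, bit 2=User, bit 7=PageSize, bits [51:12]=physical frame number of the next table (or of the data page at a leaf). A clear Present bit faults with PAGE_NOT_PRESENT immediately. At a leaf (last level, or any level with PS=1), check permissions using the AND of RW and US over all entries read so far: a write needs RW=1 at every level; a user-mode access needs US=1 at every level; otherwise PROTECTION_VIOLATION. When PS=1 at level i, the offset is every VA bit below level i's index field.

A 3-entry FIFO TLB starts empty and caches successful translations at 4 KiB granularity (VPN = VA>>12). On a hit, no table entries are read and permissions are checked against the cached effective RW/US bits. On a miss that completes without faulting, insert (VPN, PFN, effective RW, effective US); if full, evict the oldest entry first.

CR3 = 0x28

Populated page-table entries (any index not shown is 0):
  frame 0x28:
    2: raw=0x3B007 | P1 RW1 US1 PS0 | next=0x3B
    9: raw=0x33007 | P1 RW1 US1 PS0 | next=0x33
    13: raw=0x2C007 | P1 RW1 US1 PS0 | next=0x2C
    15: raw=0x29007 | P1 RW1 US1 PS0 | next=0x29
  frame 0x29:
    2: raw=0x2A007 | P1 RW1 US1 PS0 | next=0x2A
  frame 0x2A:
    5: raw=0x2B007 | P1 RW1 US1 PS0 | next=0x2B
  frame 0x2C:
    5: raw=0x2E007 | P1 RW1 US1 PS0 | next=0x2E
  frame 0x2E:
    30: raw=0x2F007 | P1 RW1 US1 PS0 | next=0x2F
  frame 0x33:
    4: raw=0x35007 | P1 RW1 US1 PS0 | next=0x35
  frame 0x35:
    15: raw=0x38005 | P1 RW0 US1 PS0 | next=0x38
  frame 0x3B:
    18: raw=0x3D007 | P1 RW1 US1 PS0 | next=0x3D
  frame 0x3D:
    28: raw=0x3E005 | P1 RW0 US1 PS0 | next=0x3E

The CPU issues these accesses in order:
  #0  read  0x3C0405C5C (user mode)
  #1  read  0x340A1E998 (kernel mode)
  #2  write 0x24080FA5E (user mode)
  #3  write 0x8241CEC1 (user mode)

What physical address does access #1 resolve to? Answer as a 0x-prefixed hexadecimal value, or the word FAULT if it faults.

Per-access translation:
#0 VA=0x3C0405C5C (r,user):
  L0: frame=0x28 idx=15 entry=0x29007 [P=1 RW=1 US=1 PS=0]
  L1: frame=0x29 idx=2 entry=0x2A007 [P=1 RW=1 US=1 PS=0]
  L2: frame=0x2A idx=5 entry=0x2B007 [P=1 RW=1 US=1 PS=0]
  → PA=0x2BC5C  (3 entries read)
#1 VA=0x340A1E998 (r,kernel):
  L0: frame=0x28 idx=13 entry=0x2C007 [P=1 RW=1 US=1 PS=0]
  L1: frame=0x2C idx=5 entry=0x2E007 [P=1 RW=1 US=1 PS=0]
  L2: frame=0x2E idx=30 entry=0x2F007 [P=1 RW=1 US=1 PS=0]
  → PA=0x2F998  (3 entries read)
#2 VA=0x24080FA5E (w,user):
  L0: frame=0x28 idx=9 entry=0x33007 [P=1 RW=1 US=1 PS=0]
  L1: frame=0x33 idx=4 entry=0x35007 [P=1 RW=1 US=1 PS=0]
  L2: frame=0x35 idx=15 entry=0x38005 [P=1 RW=0 US=1 PS=0]
  → PROTECTION_VIOLATION  (3 entries read)
#3 VA=0x8241CEC1 (w,user):
  L0: frame=0x28 idx=2 entry=0x3B007 [P=1 RW=1 US=1 PS=0]
  L1: frame=0x3B idx=18 entry=0x3D007 [P=1 RW=1 US=1 PS=0]
  L2: frame=0x3D idx=28 entry=0x3E005 [P=1 RW=0 US=1 PS=0]
  → PROTECTION_VIOLATION  (3 entries read)

Access #1 PA: 0x2F998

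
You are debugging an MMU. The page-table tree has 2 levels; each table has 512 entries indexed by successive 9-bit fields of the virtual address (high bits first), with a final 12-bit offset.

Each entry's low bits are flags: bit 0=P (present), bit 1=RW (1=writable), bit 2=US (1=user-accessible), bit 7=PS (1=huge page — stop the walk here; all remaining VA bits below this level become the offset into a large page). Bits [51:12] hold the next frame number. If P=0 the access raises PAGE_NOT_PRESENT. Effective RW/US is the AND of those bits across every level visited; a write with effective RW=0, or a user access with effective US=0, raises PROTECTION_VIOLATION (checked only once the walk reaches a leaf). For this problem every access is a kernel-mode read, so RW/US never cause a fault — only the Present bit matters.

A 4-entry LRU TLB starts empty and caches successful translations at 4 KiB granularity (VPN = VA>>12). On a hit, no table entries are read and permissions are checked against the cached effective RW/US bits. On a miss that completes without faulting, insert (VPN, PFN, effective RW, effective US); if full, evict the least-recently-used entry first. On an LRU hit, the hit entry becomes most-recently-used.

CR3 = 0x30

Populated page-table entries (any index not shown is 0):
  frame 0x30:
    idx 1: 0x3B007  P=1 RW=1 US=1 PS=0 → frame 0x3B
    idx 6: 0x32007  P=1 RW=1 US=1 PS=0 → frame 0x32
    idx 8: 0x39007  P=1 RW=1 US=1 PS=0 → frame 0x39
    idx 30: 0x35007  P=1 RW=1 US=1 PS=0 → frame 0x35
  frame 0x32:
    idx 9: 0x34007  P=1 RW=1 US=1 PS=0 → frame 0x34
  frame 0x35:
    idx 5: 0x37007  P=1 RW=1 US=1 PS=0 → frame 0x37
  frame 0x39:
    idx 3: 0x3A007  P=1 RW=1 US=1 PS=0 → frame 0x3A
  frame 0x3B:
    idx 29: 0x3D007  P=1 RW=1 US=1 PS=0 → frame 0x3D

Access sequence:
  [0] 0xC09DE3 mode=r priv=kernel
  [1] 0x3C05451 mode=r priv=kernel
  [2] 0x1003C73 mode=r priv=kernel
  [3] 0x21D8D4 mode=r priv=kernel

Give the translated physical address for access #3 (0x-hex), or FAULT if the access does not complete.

Per-access translation:
#0 VA=0xC09DE3 (r,kernel):
  lvl0: tbl 0x30, slot 6 ⇒ 0x32007 (P1/RW1/US1/PS0)
  lvl1: tbl 0x32, slot 9 ⇒ 0x34007 (P1/RW1/US1/PS0)
  → PA=0x34DE3  (2 entries read)
#1 VA=0x3C05451 (r,kernel):
  lvl0: tbl 0x30, slot 30 ⇒ 0x35007 (P1/RW1/US1/PS0)
  lvl1: tbl 0x35, slot 5 ⇒ 0x37007 (P1/RW1/US1/PS0)
  → PA=0x37451  (2 entries read)
#2 VA=0x1003C73 (r,kernel):
  lvl0: tbl 0x30, slot 8 ⇒ 0x39007 (P1/RW1/US1/PS0)
  lvl1: tbl 0x39, slot 3 ⇒ 0x3A007 (P1/RW1/US1/PS0)
  → PA=0x3AC73  (2 entries read)
#3 VA=0x21D8D4 (r,kernel):
  lvl0: tbl 0x30, slot 1 ⇒ 0x3B007 (P1/RW1/US1/PS0)
  lvl1: tbl 0x3B, slot 29 ⇒ 0x3D007 (P1/RW1/US1/PS0)
  → PA=0x3D8D4  (2 entries read)

Access #3 PA: 0x3D8D4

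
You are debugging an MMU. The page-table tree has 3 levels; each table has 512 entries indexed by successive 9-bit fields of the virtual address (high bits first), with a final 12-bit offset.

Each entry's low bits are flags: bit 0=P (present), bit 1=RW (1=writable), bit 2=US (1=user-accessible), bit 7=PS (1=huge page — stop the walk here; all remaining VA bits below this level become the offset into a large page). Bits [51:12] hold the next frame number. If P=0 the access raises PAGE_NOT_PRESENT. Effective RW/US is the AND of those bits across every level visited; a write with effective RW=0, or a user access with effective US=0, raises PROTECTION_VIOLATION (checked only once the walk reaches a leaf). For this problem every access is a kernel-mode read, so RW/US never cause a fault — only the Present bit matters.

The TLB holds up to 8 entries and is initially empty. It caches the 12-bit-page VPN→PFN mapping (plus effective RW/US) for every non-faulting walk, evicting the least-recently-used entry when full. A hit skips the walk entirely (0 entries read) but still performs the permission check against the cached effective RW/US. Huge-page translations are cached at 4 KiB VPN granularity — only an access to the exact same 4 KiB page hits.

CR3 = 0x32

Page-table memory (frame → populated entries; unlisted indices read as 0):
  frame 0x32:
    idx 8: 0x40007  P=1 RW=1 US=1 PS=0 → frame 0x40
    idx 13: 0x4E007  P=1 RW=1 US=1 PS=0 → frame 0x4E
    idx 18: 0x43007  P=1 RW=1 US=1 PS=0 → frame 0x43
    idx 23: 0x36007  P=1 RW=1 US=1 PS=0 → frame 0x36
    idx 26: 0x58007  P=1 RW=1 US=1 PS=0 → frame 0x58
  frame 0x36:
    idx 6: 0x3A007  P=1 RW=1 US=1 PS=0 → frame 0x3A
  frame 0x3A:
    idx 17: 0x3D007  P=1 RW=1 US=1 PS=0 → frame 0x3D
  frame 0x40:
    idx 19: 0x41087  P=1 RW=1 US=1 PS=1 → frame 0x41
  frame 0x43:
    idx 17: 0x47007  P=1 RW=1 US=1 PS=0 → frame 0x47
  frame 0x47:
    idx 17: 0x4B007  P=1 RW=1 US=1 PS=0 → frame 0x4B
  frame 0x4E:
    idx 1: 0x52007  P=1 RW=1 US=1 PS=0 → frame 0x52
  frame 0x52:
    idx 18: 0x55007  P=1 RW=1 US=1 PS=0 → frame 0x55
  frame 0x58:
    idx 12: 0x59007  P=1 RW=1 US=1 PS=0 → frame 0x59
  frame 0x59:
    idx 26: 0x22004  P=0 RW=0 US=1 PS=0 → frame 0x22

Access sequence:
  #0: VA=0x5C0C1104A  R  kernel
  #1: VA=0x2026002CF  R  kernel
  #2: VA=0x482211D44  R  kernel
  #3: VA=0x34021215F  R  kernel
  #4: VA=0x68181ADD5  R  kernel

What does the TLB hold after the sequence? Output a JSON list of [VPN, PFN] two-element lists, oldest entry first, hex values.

Per-access translation:
#0 VA=0x5C0C1104A (r,kernel):
  lvl0: tbl 0x32, slot 23 ⇒ 0x36007 (P1/RW1/US1/PS0)
  lvl1: tbl 0x36, slot 6 ⇒ 0x3A007 (P1/RW1/US1/PS0)
  lvl2: tbl 0x3A, slot 17 ⇒ 0x3D007 (P1/RW1/US1/PS0)
  → PA=0x3D04A  (3 entries read)
#1 VA=0x2026002CF (r,kernel):
  lvl0: tbl 0x32, slot 8 ⇒ 0x40007 (P1/RW1/US1/PS0)
  lvl1: tbl 0x40, slot 19 ⇒ 0x41087 (P1/RW1/US1/PS1)
  → PA=0x412CF (huge @L1)  (2 entries read)
#2 VA=0x482211D44 (r,kernel):
  lvl0: tbl 0x32, slot 18 ⇒ 0x43007 (P1/RW1/US1/PS0)
  lvl1: tbl 0x43, slot 17 ⇒ 0x47007 (P1/RW1/US1/PS0)
  lvl2: tbl 0x47, slot 17 ⇒ 0x4B007 (P1/RW1/US1/PS0)
  → PA=0x4BD44  (3 entries read)
#3 VA=0x34021215F (r,kernel):
  lvl0: tbl 0x32, slot 13 ⇒ 0x4E007 (P1/RW1/US1/PS0)
  lvl1: tbl 0x4E, slot 1 ⇒ 0x52007 (P1/RW1/US1/PS0)
  lvl2: tbl 0x52, slot 18 ⇒ 0x55007 (P1/RW1/US1/PS0)
  → PA=0x5515F  (3 entries read)
#4 VA=0x68181ADD5 (r,kernel):
  lvl0: tbl 0x32, slot 26 ⇒ 0x58007 (P1/RW1/US1/PS0)
  lvl1: tbl 0x58, slot 12 ⇒ 0x59007 (P1/RW1/US1/PS0)
  lvl2: tbl 0x59, slot 26 ⇒ 0x22004 (P0/RW0/US1/PS0)
  ✗ PAGE_NOT_PRESENT  [3 reads]

TLB: [["0x5C0C11", "0x3D"], ["0x202600", "0x41"], ["0x482211", "0x4B"], ["0x340212", "0x55"]]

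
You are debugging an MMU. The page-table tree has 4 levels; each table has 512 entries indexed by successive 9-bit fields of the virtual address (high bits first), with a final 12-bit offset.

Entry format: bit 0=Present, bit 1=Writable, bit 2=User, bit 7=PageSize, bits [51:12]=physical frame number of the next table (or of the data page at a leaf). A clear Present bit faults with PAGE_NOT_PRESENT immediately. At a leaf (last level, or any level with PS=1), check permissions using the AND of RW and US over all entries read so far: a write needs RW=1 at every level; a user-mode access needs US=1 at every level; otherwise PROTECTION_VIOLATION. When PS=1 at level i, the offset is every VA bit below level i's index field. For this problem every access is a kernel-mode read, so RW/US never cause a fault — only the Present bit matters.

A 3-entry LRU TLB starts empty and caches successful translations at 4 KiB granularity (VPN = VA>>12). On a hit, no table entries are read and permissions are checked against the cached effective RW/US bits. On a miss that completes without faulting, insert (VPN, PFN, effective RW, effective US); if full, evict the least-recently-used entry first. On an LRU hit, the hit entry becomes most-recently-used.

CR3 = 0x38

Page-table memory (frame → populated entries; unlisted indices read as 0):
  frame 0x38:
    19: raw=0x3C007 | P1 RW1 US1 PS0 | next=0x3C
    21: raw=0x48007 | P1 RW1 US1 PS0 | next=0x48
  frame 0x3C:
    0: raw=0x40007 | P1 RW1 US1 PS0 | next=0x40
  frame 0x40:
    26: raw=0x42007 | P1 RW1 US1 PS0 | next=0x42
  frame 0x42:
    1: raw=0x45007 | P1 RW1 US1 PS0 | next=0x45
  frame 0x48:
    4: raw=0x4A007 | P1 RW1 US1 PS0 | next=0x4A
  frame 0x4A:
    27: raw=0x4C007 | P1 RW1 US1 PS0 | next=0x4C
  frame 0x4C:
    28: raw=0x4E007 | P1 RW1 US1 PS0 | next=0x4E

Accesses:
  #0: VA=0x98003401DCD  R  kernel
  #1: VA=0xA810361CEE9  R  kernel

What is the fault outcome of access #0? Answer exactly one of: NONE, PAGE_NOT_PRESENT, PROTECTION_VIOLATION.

Walk each access:
#0 VA=0x98003401DCD (r,kernel):
  lvl0: tbl 0x38, slot 19 ⇒ 0x3C007 (P1/RW1/US1/PS0)
  lvl1: tbl 0x3C, slot 0 ⇒ 0x40007 (P1/RW1/US1/PS0)
  lvl2: tbl 0x40, slot 26 ⇒ 0x42007 (P1/RW1/US1/PS0)
  lvl3: tbl 0x42, slot 1 ⇒ 0x45007 (P1/RW1/US1/PS0)
  → PA=0x45DCD  (4 entries read)
#1 VA=0xA810361CEE9 (r,kernel):
  lvl0: tbl 0x38, slot 21 ⇒ 0x48007 (P1/RW1/US1/PS0)
  lvl1: tbl 0x48, slot 4 ⇒ 0x4A007 (P1/RW1/US1/PS0)
  lvl2: tbl 0x4A, slot 27 ⇒ 0x4C007 (P1/RW1/US1/PS0)
  lvl3: tbl 0x4C, slot 28 ⇒ 0x4E007 (P1/RW1/US1/PS0)
  → PA=0x4EEE9  (4 entries read)

Access #0 fault: NONE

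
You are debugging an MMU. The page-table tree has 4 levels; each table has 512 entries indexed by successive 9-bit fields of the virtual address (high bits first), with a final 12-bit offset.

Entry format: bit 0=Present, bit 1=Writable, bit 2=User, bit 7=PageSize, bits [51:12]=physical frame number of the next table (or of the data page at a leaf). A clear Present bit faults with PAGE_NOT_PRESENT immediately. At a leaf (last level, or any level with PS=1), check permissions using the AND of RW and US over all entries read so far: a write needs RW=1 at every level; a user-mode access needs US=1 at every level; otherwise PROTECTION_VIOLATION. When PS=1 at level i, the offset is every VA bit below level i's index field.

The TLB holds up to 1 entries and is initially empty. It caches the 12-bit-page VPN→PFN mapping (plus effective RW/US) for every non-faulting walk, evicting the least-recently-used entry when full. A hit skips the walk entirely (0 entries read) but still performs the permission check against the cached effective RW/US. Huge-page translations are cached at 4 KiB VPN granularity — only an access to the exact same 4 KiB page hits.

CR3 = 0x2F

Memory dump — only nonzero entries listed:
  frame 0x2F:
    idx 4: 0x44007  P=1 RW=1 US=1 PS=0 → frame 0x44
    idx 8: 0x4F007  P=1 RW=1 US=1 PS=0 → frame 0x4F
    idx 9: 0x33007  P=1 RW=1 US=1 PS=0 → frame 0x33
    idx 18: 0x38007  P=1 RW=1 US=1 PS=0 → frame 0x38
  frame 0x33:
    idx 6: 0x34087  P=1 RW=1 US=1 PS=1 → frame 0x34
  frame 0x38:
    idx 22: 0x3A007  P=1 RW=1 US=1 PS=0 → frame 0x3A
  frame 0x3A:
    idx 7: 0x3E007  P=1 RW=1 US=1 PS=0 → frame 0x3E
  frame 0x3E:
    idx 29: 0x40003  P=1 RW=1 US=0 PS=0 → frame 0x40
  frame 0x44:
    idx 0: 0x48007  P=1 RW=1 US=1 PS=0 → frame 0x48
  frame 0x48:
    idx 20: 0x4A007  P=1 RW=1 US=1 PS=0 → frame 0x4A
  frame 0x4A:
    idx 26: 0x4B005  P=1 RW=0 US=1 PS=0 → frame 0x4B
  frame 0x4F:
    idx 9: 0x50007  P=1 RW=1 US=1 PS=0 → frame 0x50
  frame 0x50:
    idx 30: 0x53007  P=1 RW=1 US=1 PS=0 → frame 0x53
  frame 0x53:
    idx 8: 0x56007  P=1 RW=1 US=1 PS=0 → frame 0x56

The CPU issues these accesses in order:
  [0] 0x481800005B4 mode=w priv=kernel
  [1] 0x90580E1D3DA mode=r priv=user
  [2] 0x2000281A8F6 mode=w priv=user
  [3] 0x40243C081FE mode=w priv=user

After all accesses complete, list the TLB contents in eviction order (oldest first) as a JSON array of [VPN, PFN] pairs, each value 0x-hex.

Per-access translation:
#0 VA=0x481800005B4 (w,kernel):
  [0] read 0x2F idx=9: raw=0x33007 flags P=1 W=1 U=1 S=0
  [1] read 0x33 idx=6: raw=0x34087 flags P=1 W=1 U=1 S=1
  ⇒ phys 0x345B4 (huge @L1)  [2 reads]
#1 VA=0x90580E1D3DA (r,user):
  [0] read 0x2F idx=18: raw=0x38007 flags P=1 W=1 U=1 S=0
  [1] read 0x38 idx=22: raw=0x3A007 flags P=1 W=1 U=1 S=0
  [2] read 0x3A idx=7: raw=0x3E007 flags P=1 W=1 U=1 S=0
  [3] read 0x3E idx=29: raw=0x40003 flags P=1 W=1 U=0 S=0
  ⇒ fault: PROTECTION_VIOLATION  — 4 lookups
#2 VA=0x2000281A8F6 (w,user):
  [0] read 0x2F idx=4: raw=0x44007 flags P=1 W=1 U=1 S=0
  [1] read 0x44 idx=0: raw=0x48007 flags P=1 W=1 U=1 S=0
  [2] read 0x48 idx=20: raw=0x4A007 flags P=1 W=1 U=1 S=0
  [3] read 0x4A idx=26: raw=0x4B005 flags P=1 W=0 U=1 S=0
  ⇒ fault: PROTECTION_VIOLATION  — 4 lookups
#3 VA=0x40243C081FE (w,user):
  [0] read 0x2F idx=8: raw=0x4F007 flags P=1 W=1 U=1 S=0
  [1] read 0x4F idx=9: raw=0x50007 flags P=1 W=1 U=1 S=0
  [2] read 0x50 idx=30: raw=0x53007 flags P=1 W=1 U=1 S=0
  [3] read 0x53 idx=8: raw=0x56007 flags P=1 W=1 U=1 S=0
  ⇒ phys 0x561FE  [4 reads]

TLB: [["0x40243C08", "0x56"]]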